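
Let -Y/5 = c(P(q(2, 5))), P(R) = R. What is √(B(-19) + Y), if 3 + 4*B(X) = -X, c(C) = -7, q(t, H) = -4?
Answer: √39 ≈ 6.2450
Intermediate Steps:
B(X) = -¾ - X/4 (B(X) = -¾ + (-X)/4 = -¾ - X/4)
Y = 35 (Y = -5*(-7) = 35)
√(B(-19) + Y) = √((-¾ - ¼*(-19)) + 35) = √((-¾ + 19/4) + 35) = √(4 + 35) = √39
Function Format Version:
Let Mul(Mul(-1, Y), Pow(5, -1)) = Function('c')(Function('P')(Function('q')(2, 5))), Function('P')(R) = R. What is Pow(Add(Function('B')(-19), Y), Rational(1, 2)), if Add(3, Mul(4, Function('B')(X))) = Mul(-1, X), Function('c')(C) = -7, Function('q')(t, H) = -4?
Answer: Pow(39, Rational(1, 2)) ≈ 6.2450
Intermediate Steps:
Function('B')(X) = Add(Rational(-3, 4), Mul(Rational(-1, 4), X)) (Function('B')(X) = Add(Rational(-3, 4), Mul(Rational(1, 4), Mul(-1, X))) = Add(Rational(-3, 4), Mul(Rational(-1, 4), X)))
Y = 35 (Y = Mul(-5, -7) = 35)
Pow(Add(Function('B')(-19), Y), Rational(1, 2)) = Pow(Add(Add(Rational(-3, 4), Mul(Rational(-1, 4), -19)), 35), Rational(1, 2)) = Pow(Add(Add(Rational(-3, 4), Rational(19, 4)), 35), Rational(1, 2)) = Pow(Add(4, 35), Rational(1, 2)) = Pow(39, Rational(1, 2))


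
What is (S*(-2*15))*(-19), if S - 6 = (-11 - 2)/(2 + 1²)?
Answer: 950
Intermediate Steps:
S = 5/3 (S = 6 + (-11 - 2)/(2 + 1²) = 6 - 13/(2 + 1) = 6 - 13/3 = 5/3 ≈ 1.6667)
(S*(-2*15))*(-19) = (5*(-2*15)/3)*(-19) = ((5/3)*(-30))*(-19) = -50*(-19) = 950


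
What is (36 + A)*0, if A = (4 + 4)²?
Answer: 0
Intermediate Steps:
A = 64 (A = 8² = 64)
(36 + A)*0 = (36 + 64)*0 = 100*0 = 0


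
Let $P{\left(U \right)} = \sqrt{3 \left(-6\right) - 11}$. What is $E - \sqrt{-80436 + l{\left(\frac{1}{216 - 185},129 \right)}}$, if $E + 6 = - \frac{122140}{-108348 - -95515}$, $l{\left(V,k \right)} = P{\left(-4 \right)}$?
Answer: $\frac{45142}{12833} - \sqrt{-80436 + i \sqrt{29}} \approx 3.5082 - 283.61 i$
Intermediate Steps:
$P{\left(U \right)} = i \sqrt{29}$ ($P{\left(U \right)} = \sqrt{-18 - 11} = \sqrt{-29} = i \sqrt{29}$)
$l{\left(V,k \right)} = i \sqrt{29}$
$E = \frac{45142}{12833}$ ($E = -6 - \frac{122140}{-108348 - -95515} = -6 - \frac{122140}{-108348 + 95515} = -6 - \frac{122140}{-12833} = -6 - - \frac{122140}{12833} = -6 + \frac{122140}{12833} = \frac{45142}{12833} \approx 3.5177$)
$E - \sqrt{-80436 + l{\left(\frac{1}{216 - 185},129 \right)}} = \frac{45142}{12833} - \sqrt{-80436 + i \sqrt{29}}$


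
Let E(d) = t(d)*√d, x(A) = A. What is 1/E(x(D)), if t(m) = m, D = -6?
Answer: I*√6/36 ≈ 0.068041*I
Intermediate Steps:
E(d) = d^(3/2) (E(d) = d*√d = d^(3/2))
1/E(x(D)) = 1/((-6)^(3/2)) = 1/(-6*I*√6) = I*√6/36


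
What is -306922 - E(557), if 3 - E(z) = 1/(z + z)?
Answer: -341914449/1114 ≈ -3.0693e+5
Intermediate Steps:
E(z) = 3 - 1/(2*z) (E(z) = 3 - 1/(z + z) = 3 - 1/(2*z))
-306922 - E(557) = -306922 - (3 - 1/2/557) = -306922 - (3 - 1/2*1/557) = -306922 - (3 - 1/1114) = -306922 - 1*3341/1114 = -306922 - 3341/1114 = -341914449/1114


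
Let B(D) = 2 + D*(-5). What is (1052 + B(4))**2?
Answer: 1069156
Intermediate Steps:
B(D) = 2 - 5*D
(1052 + B(4))**2 = (1052 + (2 - 5*4))**2 = (1052 + (2 - 20))**2 = (1052 - 18)**2 = 1034**2 = 1069156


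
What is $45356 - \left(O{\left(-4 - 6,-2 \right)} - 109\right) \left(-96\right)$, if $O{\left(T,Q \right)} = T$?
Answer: $33932$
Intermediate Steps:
$45356 - \left(O{\left(-4 - 6,-2 \right)} - 109\right) \left(-96\right) = 45356 - \left(\left(-4 - 6\right) - 109\right) \left(-96\right) = 45356 - \left(-10 - 109\right) \left(-96\right) = 45356 - \left(-119\right) \left(-96\right) = 45356 - 11424 = 33932$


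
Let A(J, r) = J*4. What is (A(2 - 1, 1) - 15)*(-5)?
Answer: 55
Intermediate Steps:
A(J, r) = 4*J
(A(2 - 1, 1) - 15)*(-5) = (4*(2 - 1) - 15)*(-5) = (4*1 - 15)*(-5) = (4 - 15)*(-5) = -11*(-5) = 55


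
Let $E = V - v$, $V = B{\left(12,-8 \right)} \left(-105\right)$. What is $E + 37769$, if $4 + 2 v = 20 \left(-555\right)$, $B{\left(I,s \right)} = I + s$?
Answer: $42901$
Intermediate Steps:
$v = -5552$ ($v = -2 + \frac{20 \left(-555\right)}{2} = -2 + \frac{1}{2} \left(-11100\right) = -2 - 5550 = -5552$)
$V = -420$ ($V = \left(12 - 8\right) \left(-105\right) = 4 \left(-105\right) = -420$)
$E = 5132$ ($E = -420 - -5552 = -420 + 5552 = 5132$)
$E + 37769 = 5132 + 37769 = 42901$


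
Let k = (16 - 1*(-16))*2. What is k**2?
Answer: 4096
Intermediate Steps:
k = 64 (k = (16 + 16)*2 = 32*2 = 64)
k**2 = 64**2 = 4096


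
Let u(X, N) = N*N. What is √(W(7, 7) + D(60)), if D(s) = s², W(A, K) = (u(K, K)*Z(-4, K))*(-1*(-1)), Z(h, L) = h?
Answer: 2*√851 ≈ 58.344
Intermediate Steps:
u(X, N) = N²
W(A, K) = -4*K² (W(A, K) = (K²*(-4))*(-1*(-1)) = -4*K²*1 = -4*K²)
√(W(7, 7) + D(60)) = √(-4*7² + 60²) = √(-4*49 + 3600) = √(-196 + 3600) = √3404 = 2*√851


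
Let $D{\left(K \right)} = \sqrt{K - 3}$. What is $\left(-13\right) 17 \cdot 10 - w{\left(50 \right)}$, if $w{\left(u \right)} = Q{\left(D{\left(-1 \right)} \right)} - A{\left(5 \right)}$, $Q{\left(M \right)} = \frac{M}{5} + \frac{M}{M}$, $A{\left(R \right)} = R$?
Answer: $-2206 - \frac{2 i}{5} \approx -2206.0 - 0.4 i$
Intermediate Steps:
$D{\left(K \right)} = \sqrt{-3 + K}$
$Q{\left(M \right)} = 1 + \frac{M}{5}$ ($Q{\left(M \right)} = M \frac{1}{5} + 1 = \frac{M}{5} + 1 = 1 + \frac{M}{5}$)
$w{\left(u \right)} = -4 + \frac{2 i}{5}$ ($w{\left(u \right)} = \left(1 + \frac{\sqrt{-3 - 1}}{5}\right) - 5 = \left(1 + \frac{\sqrt{-4}}{5}\right) - 5 = \left(1 + \frac{2 i}{5}\right) - 5 = -4 + \frac{2 i}{5}$)
$\left(-13\right) 17 \cdot 10 - w{\left(50 \right)} = \left(-13\right) 17 \cdot 10 - \left(-4 + \frac{2 i}{5}\right) = \left(-221\right) 10 + \left(4 - \frac{2 i}{5}\right) = -2210 + \left(4 - \frac{2 i}{5}\right) = -2206 - \frac{2 i}{5}$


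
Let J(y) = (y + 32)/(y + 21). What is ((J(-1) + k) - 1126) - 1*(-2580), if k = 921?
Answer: 47531/20 ≈ 2376.6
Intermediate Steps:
J(y) = (32 + y)/(21 + y)
((J(-1) + k) - 1126) - 1*(-2580) = (((32 - 1)/(21 - 1) + 921) - 1126) - 1*(-2580) = ((31/20 + 921) - 1126) + 2580 = (18451/20 - 1126) + 2580 = -4069/20 + 2580 = 47531/20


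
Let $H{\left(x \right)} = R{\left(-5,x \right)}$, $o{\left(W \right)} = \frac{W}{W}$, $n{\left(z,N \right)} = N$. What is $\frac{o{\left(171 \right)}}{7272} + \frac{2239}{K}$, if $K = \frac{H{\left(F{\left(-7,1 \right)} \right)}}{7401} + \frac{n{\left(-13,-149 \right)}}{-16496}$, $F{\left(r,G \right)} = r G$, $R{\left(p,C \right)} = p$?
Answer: $\frac{1987819818387437}{7419396168} \approx 2.6792 \cdot 10^{5}$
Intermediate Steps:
$o{\left(W \right)} = 1$
$F{\left(r,G \right)} = G r$
$H{\left(x \right)} = -5$
$K = \frac{1020269}{122086896}$ ($K = - \frac{5}{7401} - \frac{149}{-16496} = \left(-5\right) \frac{1}{7401} - - \frac{149}{16496} = - \frac{5}{7401} + \frac{149}{16496} = \frac{1020269}{122086896} \approx 0.0083569$)
$\frac{o{\left(171 \right)}}{7272} + \frac{2239}{K} = 1 \cdot \frac{1}{7272} + \frac{2239}{\frac{1020269}{122086896}} = 1 \cdot \frac{1}{7272} + 2239 \cdot \frac{122086896}{1020269} = \frac{1}{7272} + \frac{273352560144}{1020269} = \frac{1987819818387437}{7419396168}$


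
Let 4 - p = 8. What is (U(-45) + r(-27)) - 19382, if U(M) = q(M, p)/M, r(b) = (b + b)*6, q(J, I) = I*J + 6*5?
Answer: -59132/3 ≈ -19711.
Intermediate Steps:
p = -4 (p = 4 - 1*8 = 4 - 8 = -4)
q(J, I) = 30 + I*J (q(J, I) = I*J + 30 = 30 + I*J)
r(b) = 12*b (r(b) = (2*b)*6 = 12*b)
U(M) = (30 - 4*M)/M
(U(-45) + r(-27)) - 19382 = ((-4 + 30/(-45)) + 12*(-27)) - 19382 = ((-4 + 30*(-1/45)) - 324) - 19382 = ((-4 - ⅔) - 324) - 19382 = (-14/3 - 324) - 19382 = -986/3 - 19382 = -59132/3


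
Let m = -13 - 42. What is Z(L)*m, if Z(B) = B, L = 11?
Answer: -605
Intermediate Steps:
m = -55
Z(L)*m = 11*(-55) = -605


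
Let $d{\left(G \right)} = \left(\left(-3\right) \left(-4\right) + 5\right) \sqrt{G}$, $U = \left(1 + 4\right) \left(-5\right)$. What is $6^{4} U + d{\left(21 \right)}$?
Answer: $-32400 + 17 \sqrt{21} \approx -32322.0$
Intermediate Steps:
$U = -25$ ($U = 5 \left(-5\right) = -25$)
$d{\left(G \right)} = 17 \sqrt{G}$ ($d{\left(G \right)} = \left(12 + 5\right) \sqrt{G} = 17 \sqrt{G}$)
$6^{4} U + d{\left(21 \right)} = 6^{4} \left(-25\right) + 17 \sqrt{21} = 1296 \left(-25\right) + 17 \sqrt{21} = -32400 + 17 \sqrt{21}$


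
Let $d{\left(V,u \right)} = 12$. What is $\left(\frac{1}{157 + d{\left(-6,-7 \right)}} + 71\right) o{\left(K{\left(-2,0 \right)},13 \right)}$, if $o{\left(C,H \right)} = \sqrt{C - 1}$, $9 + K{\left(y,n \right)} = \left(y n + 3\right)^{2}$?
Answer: $\frac{12000 i}{169} \approx 71.006 i$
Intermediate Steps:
$K{\left(y,n \right)} = -9 + \left(3 + n y\right)^{2}$ ($K{\left(y,n \right)} = -9 + \left(y n + 3\right)^{2} = -9 + \left(n y + 3\right)^{2} = -9 + \left(3 + n y\right)^{2}$)
$o{\left(C,H \right)} = \sqrt{-1 + C}$
$\left(\frac{1}{157 + d{\left(-6,-7 \right)}} + 71\right) o{\left(K{\left(-2,0 \right)},13 \right)} = \left(\frac{1}{157 + 12} + 71\right) \sqrt{-1 - \left(9 - \left(3 + 0 \left(-2\right)\right)^{2}\right)} = \left(\frac{1}{169} + 71\right) \sqrt{-1 - \left(9 - \left(3 + 0\right)^{2}\right)} = \left(\frac{1}{169} + 71\right) \sqrt{-1 - \left(9 - 3^{2}\right)} = \frac{12000 \sqrt{-1 + \left(-9 + 9\right)}}{169} = \frac{12000 \sqrt{-1 + 0}}{169} = \frac{12000 \sqrt{-1}}{169} = \frac{12000 i}{169}$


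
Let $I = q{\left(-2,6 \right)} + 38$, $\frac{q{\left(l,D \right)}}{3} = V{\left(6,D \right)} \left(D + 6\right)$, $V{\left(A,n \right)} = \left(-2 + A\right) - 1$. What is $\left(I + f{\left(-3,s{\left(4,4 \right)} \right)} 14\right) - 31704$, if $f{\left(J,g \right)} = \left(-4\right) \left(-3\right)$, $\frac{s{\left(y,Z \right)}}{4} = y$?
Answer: $-31390$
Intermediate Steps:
$s{\left(y,Z \right)} = 4 y$
$V{\left(A,n \right)} = -3 + A$
$q{\left(l,D \right)} = 54 + 9 D$ ($q{\left(l,D \right)} = 3 \left(-3 + 6\right) \left(D + 6\right) = 3 \cdot 3 \left(6 + D\right) = 3 \left(18 + 3 D\right) = 54 + 9 D$)
$f{\left(J,g \right)} = 12$
$I = 146$ ($I = \left(54 + 9 \cdot 6\right) + 38 = \left(54 + 54\right) + 38 = 108 + 38 = 146$)
$\left(I + f{\left(-3,s{\left(4,4 \right)} \right)} 14\right) - 31704 = \left(146 + 12 \cdot 14\right) - 31704 = \left(146 + 168\right) - 31704 = 314 - 31704 = -31390$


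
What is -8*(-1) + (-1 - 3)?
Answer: 4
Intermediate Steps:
-8*(-1) + (-1 - 3) = 8 - 4 = 4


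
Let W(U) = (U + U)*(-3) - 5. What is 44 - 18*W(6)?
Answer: 782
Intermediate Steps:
W(U) = -5 - 6*U (W(U) = (2*U)*(-3) - 5 = -6*U - 5 = -5 - 6*U)
44 - 18*W(6) = 44 - 18*(-5 - 6*6) = 44 - 18*(-5 - 36) = 44 - 18*(-41) = 44 + 738 = 782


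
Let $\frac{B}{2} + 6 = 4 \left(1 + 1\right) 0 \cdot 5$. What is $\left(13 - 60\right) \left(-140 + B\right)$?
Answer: $7144$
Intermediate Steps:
$B = -12$ ($B = -12 + 2 \cdot 4 \left(1 + 1\right) 0 \cdot 5 = -12 + 2 \cdot 4 \cdot 2 \cdot 0 \cdot 5 = -12 + 2 \cdot 4 \cdot 0 \cdot 5 = -12 + 2 \cdot 0 \cdot 5 = -12 + 2 \cdot 0 = -12 + 0 = -12$)
$\left(13 - 60\right) \left(-140 + B\right) = \left(13 - 60\right) \left(-140 - 12\right) = \left(-47\right) \left(-152\right) = 7144$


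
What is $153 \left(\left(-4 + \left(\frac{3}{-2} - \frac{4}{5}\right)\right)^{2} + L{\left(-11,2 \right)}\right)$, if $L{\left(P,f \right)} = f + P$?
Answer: $\frac{469557}{100} \approx 4695.6$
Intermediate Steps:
$L{\left(P,f \right)} = P + f$
$153 \left(\left(-4 + \left(\frac{3}{-2} - \frac{4}{5}\right)\right)^{2} + L{\left(-11,2 \right)}\right) = 153 \left(\left(-4 + \left(\frac{3}{-2} - \frac{4}{5}\right)\right)^{2} + \left(-11 + 2\right)\right) = 153 \left(\left(-4 + \left(3 \left(- \frac{1}{2}\right) - \frac{4}{5}\right)\right)^{2} - 9\right) = 153 \left(\left(-4 - \frac{23}{10}\right)^{2} - 9\right) = 153 \left(\left(- \frac{63}{10}\right)^{2} - 9\right) = 153 \left(\frac{3969}{100} - 9\right) = 153 \cdot \frac{3069}{100} = \frac{469557}{100}$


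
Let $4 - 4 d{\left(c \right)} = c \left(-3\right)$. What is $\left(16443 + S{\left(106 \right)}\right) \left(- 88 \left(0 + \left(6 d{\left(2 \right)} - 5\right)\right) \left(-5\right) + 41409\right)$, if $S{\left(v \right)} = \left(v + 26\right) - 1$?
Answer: $759238366$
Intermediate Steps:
$d{\left(c \right)} = 1 + \frac{3 c}{4}$ ($d{\left(c \right)} = 1 - \frac{c \left(-3\right)}{4} = 1 - \frac{\left(-3\right) c}{4} = 1 + \frac{3 c}{4}$)
$S{\left(v \right)} = 25 + v$ ($S{\left(v \right)} = \left(26 + v\right) - 1 = 25 + v$)
$\left(16443 + S{\left(106 \right)}\right) \left(- 88 \left(0 + \left(6 d{\left(2 \right)} - 5\right)\right) \left(-5\right) + 41409\right) = \left(16443 + \left(25 + 106\right)\right) \left(- 88 \left(0 - \left(5 - 6 \left(1 + \frac{3}{4} \cdot 2\right)\right)\right) \left(-5\right) + 41409\right) = \left(16443 + 131\right) \left(- 88 \left(0 - \left(5 - 6 \left(1 + \frac{3}{2}\right)\right)\right) \left(-5\right) + 41409\right) = 16574 \left(- 88 \left(0 + \left(6 \cdot \frac{5}{2} - 5\right)\right) \left(-5\right) + 41409\right) = 16574 \left(- 88 \left(0 + \left(15 - 5\right)\right) \left(-5\right) + 41409\right) = 16574 \left(- 88 \left(0 + 10\right) \left(-5\right) + 41409\right) = 16574 \left(- 88 \cdot 10 \left(-5\right) + 41409\right) = 16574 \left(\left(-88\right) \left(-50\right) + 41409\right) = 16574 \left(4400 + 41409\right) = 16574 \cdot 45809 = 759238366$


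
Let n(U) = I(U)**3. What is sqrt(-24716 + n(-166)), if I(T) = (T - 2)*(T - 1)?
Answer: 10*sqrt(220839755749) ≈ 4.6994e+6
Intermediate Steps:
I(T) = (-1 + T)*(-2 + T) (I(T) = (-2 + T)*(-1 + T) = (-1 + T)*(-2 + T))
n(U) = (2 + U**2 - 3*U)**3
sqrt(-24716 + n(-166)) = sqrt(-24716 + (2 + (-166)**2 - 3*(-166))**3) = sqrt(-24716 + (2 + 27556 + 498)**3) = sqrt(-24716 + 28056**3) = sqrt(-24716 + 22083975599616) = sqrt(22083975574900) = 10*sqrt(220839755749)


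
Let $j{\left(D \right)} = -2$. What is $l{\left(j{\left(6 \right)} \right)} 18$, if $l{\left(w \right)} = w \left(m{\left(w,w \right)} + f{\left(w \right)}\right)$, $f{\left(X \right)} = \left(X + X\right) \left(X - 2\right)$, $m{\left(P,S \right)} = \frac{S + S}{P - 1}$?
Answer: $-624$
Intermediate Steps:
$m{\left(P,S \right)} = \frac{2 S}{-1 + P}$
$f{\left(X \right)} = 2 X \left(-2 + X\right)$
$l{\left(w \right)} = w \left(\frac{2 w}{-1 + w} + 2 w \left(-2 + w\right)\right)$
$l{\left(j{\left(6 \right)} \right)} 18 = \frac{2 \left(-2\right)^{2} \left(1 + \left(-1 - 2\right) \left(-2 - 2\right)\right)}{-1 - 2} \cdot 18 = 2 \cdot 4 \frac{1}{-3} \left(1 - -12\right) 18 = 2 \cdot 4 \left(- \frac{1}{3}\right) \left(1 + 12\right) 18 = 2 \cdot 4 \left(- \frac{1}{3}\right) 13 \cdot 18 = \left(- \frac{104}{3}\right) 18 = -624$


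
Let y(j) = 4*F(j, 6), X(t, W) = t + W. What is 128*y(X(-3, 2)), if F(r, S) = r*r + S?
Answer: 3584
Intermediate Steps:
F(r, S) = S + r**2 (F(r, S) = r**2 + S = S + r**2)
X(t, W) = W + t
y(j) = 24 + 4*j**2 (y(j) = 4*(6 + j**2) = 24 + 4*j**2)
128*y(X(-3, 2)) = 128*(24 + 4*(2 - 3)**2) = 128*(24 + 4*(-1)**2) = 128*(24 + 4*1) = 128*(24 + 4) = 128*28 = 3584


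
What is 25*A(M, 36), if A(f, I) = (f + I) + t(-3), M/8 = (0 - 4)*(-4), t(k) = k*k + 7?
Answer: 4500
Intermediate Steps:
t(k) = 7 + k² (t(k) = k² + 7 = 7 + k²)
M = 128 (M = 8*((0 - 4)*(-4)) = 8*(-4*(-4)) = 8*16 = 128)
A(f, I) = 16 + I + f (A(f, I) = (f + I) + (7 + (-3)²) = (I + f) + (7 + 9) = (I + f) + 16 = 16 + I + f)
25*A(M, 36) = 25*(16 + 36 + 128) = 25*180 = 4500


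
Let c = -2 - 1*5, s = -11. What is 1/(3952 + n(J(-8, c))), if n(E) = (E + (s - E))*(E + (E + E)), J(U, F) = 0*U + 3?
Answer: 1/3853 ≈ 0.00025954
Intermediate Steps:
c = -7 (c = -2 - 5 = -7)
J(U, F) = 3 (J(U, F) = 0 + 3 = 3)
n(E) = -33*E (n(E) = (E + (-11 - E))*(E + (E + E)) = -11*(E + 2*E) = -33*E)
1/(3952 + n(J(-8, c))) = 1/(3952 - 33*3) = 1/(3952 - 99) = 1/3853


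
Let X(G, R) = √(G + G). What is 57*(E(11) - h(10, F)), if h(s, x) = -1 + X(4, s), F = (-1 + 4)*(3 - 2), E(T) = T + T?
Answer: 1311 - 114*√2 ≈ 1149.8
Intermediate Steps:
E(T) = 2*T
X(G, R) = √2*√G (X(G, R) = √(2*G) = √2*√G)
F = 3 (F = 3*1 = 3)
h(s, x) = -1 + 2*√2 (h(s, x) = -1 + √2*√4 = -1 + √2*2 = -1 + 2*√2)
57*(E(11) - h(10, F)) = 57*(2*11 - (-1 + 2*√2)) = 57*(22 + (1 - 2*√2)) = 57*(23 - 2*√2) = 1311 - 114*√2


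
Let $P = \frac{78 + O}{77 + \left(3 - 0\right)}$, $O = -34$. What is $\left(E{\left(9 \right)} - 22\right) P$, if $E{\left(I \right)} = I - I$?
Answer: $- \frac{121}{10} \approx -12.1$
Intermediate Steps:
$E{\left(I \right)} = 0$
$P = \frac{11}{20}$ ($P = \frac{78 - 34}{77 + \left(3 - 0\right)} = \frac{44}{77 + \left(3 + 0\right)} = \frac{44}{77 + 3} = \frac{44}{80} = 44 \cdot \frac{1}{80} = \frac{11}{20} \approx 0.55$)
$\left(E{\left(9 \right)} - 22\right) P = \left(0 - 22\right) \frac{11}{20} = \left(-22\right) \frac{11}{20} = - \frac{121}{10}$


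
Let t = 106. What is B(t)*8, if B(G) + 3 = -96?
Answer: -792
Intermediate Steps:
B(G) = -99 (B(G) = -3 - 96 = -99)
B(t)*8 = -99*8 = -792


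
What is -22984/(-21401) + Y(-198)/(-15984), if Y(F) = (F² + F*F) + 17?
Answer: -1310997169/342073584 ≈ -3.8325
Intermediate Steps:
Y(F) = 17 + 2*F² (Y(F) = (F² + F²) + 17 = 2*F² + 17 = 17 + 2*F²)
-22984/(-21401) + Y(-198)/(-15984) = -22984/(-21401) + (17 + 2*(-198)²)/(-15984) = -22984*(-1/21401) + (17 + 2*39204)*(-1/15984) = 22984/21401 + (17 + 78408)*(-1/15984) = 22984/21401 + 78425*(-1/15984) = 22984/21401 - 78425/15984 = -1310997169/342073584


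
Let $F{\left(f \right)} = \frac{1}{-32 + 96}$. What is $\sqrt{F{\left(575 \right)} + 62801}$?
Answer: $\frac{3 \sqrt{446585}}{8} \approx 250.6$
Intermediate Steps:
$F{\left(f \right)} = \frac{1}{64}$
$\sqrt{F{\left(575 \right)} + 62801} = \sqrt{\frac{1}{64} + 62801} = \sqrt{\frac{4019265}{64}} = \frac{3 \sqrt{446585}}{8}$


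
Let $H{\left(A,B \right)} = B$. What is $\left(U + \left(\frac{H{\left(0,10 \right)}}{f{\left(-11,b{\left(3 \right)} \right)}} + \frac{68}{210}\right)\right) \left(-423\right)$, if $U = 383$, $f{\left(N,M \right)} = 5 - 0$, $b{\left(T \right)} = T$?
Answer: $- \frac{5704719}{35} \approx -1.6299 \cdot 10^{5}$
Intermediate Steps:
$f{\left(N,M \right)} = 5$ ($f{\left(N,M \right)} = 5 + 0 = 5$)
$\left(U + \left(\frac{H{\left(0,10 \right)}}{f{\left(-11,b{\left(3 \right)} \right)}} + \frac{68}{210}\right)\right) \left(-423\right) = \left(383 + \left(\frac{10}{5} + \frac{68}{210}\right)\right) \left(-423\right) = \left(383 + \left(10 \cdot \frac{1}{5} + 68 \cdot \frac{1}{210}\right)\right) \left(-423\right) = \left(383 + \left(2 + \frac{34}{105}\right)\right) \left(-423\right) = \left(383 + \frac{244}{105}\right) \left(-423\right) = \frac{40459}{105} \left(-423\right) = - \frac{5704719}{35}$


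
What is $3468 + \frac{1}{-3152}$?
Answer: $\frac{10931135}{3152} \approx 3468.0$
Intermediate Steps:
$3468 + \frac{1}{-3152} = 3468 - \frac{1}{3152} = \frac{10931135}{3152}$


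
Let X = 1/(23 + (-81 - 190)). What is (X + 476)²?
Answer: 13935094209/61504 ≈ 2.2657e+5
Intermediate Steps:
X = -1/248 (X = 1/(23 - 271) = 1/(-248) = -1/248 ≈ -0.0040323)
(X + 476)² = (-1/248 + 476)² = (118047/248)² = 13935094209/61504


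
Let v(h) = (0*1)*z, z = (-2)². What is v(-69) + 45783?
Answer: 45783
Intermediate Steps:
z = 4
v(h) = 0 (v(h) = (0*1)*4 = 0*4 = 0)
v(-69) + 45783 = 0 + 45783 = 45783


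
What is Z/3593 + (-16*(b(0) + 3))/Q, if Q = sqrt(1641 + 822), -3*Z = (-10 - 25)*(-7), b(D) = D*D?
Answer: -245/10779 - 16*sqrt(2463)/821 ≈ -0.98991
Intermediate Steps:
b(D) = D**2
Z = -245/3 (Z = -(-10 - 25)*(-7)/3 = -(-35)*(-7)/3 = -1/3*245 = -245/3 ≈ -81.667)
Q = sqrt(2463) ≈ 49.629
Z/3593 + (-16*(b(0) + 3))/Q = -245/3/3593 + (-16*(0**2 + 3))/(sqrt(2463)) = -245/3*1/3593 + (-16*(0 + 3))*(sqrt(2463)/2463) = -245/10779 + (-16*3)*(sqrt(2463)/2463) = -245/10779 - 16*sqrt(2463)/821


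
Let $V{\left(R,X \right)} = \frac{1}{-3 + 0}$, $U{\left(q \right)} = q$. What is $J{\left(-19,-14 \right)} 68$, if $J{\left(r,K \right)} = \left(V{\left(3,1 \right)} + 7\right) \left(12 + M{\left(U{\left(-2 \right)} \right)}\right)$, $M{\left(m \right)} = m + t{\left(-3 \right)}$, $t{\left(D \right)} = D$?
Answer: $\frac{9520}{3} \approx 3173.3$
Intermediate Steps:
$V{\left(R,X \right)} = - \frac{1}{3}$ ($V{\left(R,X \right)} = \frac{1}{-3} = - \frac{1}{3}$)
$M{\left(m \right)} = -3 + m$ ($M{\left(m \right)} = m - 3 = -3 + m$)
$J{\left(r,K \right)} = \frac{140}{3}$ ($J{\left(r,K \right)} = \left(- \frac{1}{3} + 7\right) \left(12 - 5\right) = \frac{20 \left(12 - 5\right)}{3} = \frac{20}{3} \cdot 7 = \frac{140}{3}$)
$J{\left(-19,-14 \right)} 68 = \frac{140}{3} \cdot 68 = \frac{9520}{3}$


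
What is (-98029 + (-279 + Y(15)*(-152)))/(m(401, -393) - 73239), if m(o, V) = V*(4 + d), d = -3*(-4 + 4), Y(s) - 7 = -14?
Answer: 97244/74811 ≈ 1.2999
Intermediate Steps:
Y(s) = -7 (Y(s) = 7 - 14 = -7)
d = 0 (d = -3*0 = 0)
m(o, V) = 4*V (m(o, V) = V*(4 + 0) = V*4 = 4*V)
(-98029 + (-279 + Y(15)*(-152)))/(m(401, -393) - 73239) = (-98029 + (-279 - 7*(-152)))/(4*(-393) - 73239) = (-98029 + (-279 + 1064))/(-1572 - 73239) = (-98029 + 785)/(-74811) = -97244*(-1/74811) = 97244/74811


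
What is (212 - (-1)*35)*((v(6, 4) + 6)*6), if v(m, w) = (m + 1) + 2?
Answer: 22230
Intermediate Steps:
v(m, w) = 3 + m (v(m, w) = (1 + m) + 2 = 3 + m)
(212 - (-1)*35)*((v(6, 4) + 6)*6) = (212 - (-1)*35)*(((3 + 6) + 6)*6) = (212 - 1*(-35))*((9 + 6)*6) = (212 + 35)*(15*6) = 247*90 = 22230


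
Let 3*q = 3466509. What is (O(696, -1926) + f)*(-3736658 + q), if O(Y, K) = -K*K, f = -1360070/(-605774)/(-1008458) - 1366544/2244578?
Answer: 3282236549774181923228345375505/342801848780485094 ≈ 9.5747e+12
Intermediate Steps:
q = 1155503 (q = (1/3)*3466509 = 1155503)
f = -208705388136381027/342801848780485094 (f = -1360070*(-1/605774)*(-1/1008458) - 1366544*1/2244578 = (680035/302887)*(-1/1008458) - 683272/1122289 = -680035/305448818246 - 683272/1122289 = -208705388136381027/342801848780485094 ≈ -0.60882)
O(Y, K) = -K**2
(O(696, -1926) + f)*(-3736658 + q) = (-1*(-1926)**2 - 208705388136381027/342801848780485094)*(-3736658 + 1155503) = (-1*3709476 - 208705388136381027/342801848780485094)*(-2581155) = (-3709476 - 208705388136381027/342801848780485094)*(-2581155) = -1271615439512226860931771/342801848780485094*(-2581155) = 3282236549774181923228345375505/342801848780485094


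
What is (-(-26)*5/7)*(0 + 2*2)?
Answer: 520/7 ≈ 74.286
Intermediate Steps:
(-(-26)*5/7)*(0 + 2*2) = (-(-26)*5*(⅐))*(0 + 4) = -(-26)*5/7*4 = -26*(-5/7)*4 = (130/7)*4 = 520/7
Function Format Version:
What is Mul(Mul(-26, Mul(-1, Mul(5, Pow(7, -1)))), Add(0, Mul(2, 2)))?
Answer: Rational(520, 7) ≈ 74.286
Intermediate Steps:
Mul(Mul(-26, Mul(-1, Mul(5, Pow(7, -1)))), Add(0, Mul(2, 2))) = Mul(Mul(-26, Mul(-1, Mul(5, Rational(1, 7)))), Add(0, 4)) = Mul(Mul(-26, Mul(-1, Rational(5, 7))), 4) = Mul(Mul(-26, Rational(-5, 7)), 4) = Mul(Rational(130, 7), 4) = Rational(520, 7)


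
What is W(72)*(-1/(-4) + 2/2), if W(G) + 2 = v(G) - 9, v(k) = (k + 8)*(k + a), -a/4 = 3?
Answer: 23945/4 ≈ 5986.3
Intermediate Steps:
a = -12 (a = -4*3 = -12)
v(k) = (-12 + k)*(8 + k) (v(k) = (k + 8)*(k - 12) = (8 + k)*(-12 + k) = (-12 + k)*(8 + k))
W(G) = -107 + G² - 4*G (W(G) = -2 + ((-96 + G² - 4*G) - 9) = -2 + (-105 + G² - 4*G) = -107 + G² - 4*G)
W(72)*(-1/(-4) + 2/2) = (-107 + 72² - 4*72)*(-1/(-4) + 2/2) = (-107 + 5184 - 288)*(-1*(-¼) + 2*(½)) = 4789*(¼ + 1) = 4789*(5/4) = 23945/4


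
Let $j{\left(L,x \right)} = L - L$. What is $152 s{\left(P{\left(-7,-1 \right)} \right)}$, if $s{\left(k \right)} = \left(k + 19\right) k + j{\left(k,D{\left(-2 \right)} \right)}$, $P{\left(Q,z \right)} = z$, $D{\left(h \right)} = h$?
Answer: $-2736$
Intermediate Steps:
$j{\left(L,x \right)} = 0$
$s{\left(k \right)} = k \left(19 + k\right)$ ($s{\left(k \right)} = \left(k + 19\right) k + 0 = \left(19 + k\right) k + 0 = k \left(19 + k\right) + 0 = k \left(19 + k\right)$)
$152 s{\left(P{\left(-7,-1 \right)} \right)} = 152 \left(- (19 - 1)\right) = 152 \left(\left(-1\right) 18\right) = 152 \left(-18\right) = -2736$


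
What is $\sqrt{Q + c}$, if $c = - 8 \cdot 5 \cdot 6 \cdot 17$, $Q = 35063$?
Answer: $\sqrt{30983} \approx 176.02$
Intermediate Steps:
$c = -4080$ ($c = \left(-8\right) 30 \cdot 17 = \left(-240\right) 17 = -4080$)
$\sqrt{Q + c} = \sqrt{35063 - 4080} = \sqrt{30983}$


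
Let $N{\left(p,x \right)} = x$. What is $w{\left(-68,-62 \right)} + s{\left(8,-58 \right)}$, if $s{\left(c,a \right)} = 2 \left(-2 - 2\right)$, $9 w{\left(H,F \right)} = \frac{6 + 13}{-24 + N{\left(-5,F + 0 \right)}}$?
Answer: $- \frac{6211}{774} \approx -8.0246$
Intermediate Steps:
$w{\left(H,F \right)} = \frac{19}{9 \left(-24 + F\right)}$ ($w{\left(H,F \right)} = \frac{\left(6 + 13\right) \frac{1}{-24 + \left(F + 0\right)}}{9} = \frac{19 \frac{1}{-24 + F}}{9} = \frac{19}{9 \left(-24 + F\right)}$)
$s{\left(c,a \right)} = -8$ ($s{\left(c,a \right)} = 2 \left(-4\right) = -8$)
$w{\left(-68,-62 \right)} + s{\left(8,-58 \right)} = \frac{19}{9 \left(-24 - 62\right)} - 8 = \frac{19}{9 \left(-86\right)} - 8 = \frac{19}{9} \left(- \frac{1}{86}\right) - 8 = - \frac{19}{774} - 8 = - \frac{6211}{774}$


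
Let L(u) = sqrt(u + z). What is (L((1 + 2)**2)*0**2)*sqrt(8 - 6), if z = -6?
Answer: 0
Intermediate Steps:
L(u) = sqrt(-6 + u) (L(u) = sqrt(u - 6) = sqrt(-6 + u))
(L((1 + 2)**2)*0**2)*sqrt(8 - 6) = (sqrt(-6 + (1 + 2)**2)*0**2)*sqrt(8 - 6) = (sqrt(-6 + 3**2)*0)*sqrt(2) = (sqrt(-6 + 9)*0)*sqrt(2) = (sqrt(3)*0)*sqrt(2) = 0*sqrt(2) = 0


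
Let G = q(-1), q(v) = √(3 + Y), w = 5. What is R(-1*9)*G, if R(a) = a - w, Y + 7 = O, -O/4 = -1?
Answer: 0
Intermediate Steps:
O = 4 (O = -4*(-1) = 4)
Y = -3 (Y = -7 + 4 = -3)
q(v) = 0 (q(v) = √(3 - 3) = √0 = 0)
R(a) = -5 + a (R(a) = a - 1*5 = a - 5 = -5 + a)
G = 0
R(-1*9)*G = (-5 - 1*9)*0 = (-5 - 9)*0 = -14*0 = 0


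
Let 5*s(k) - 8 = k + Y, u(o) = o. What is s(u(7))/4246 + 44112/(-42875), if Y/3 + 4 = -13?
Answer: -93804126/91023625 ≈ -1.0305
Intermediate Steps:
Y = -51 (Y = -12 + 3*(-13) = -12 - 39 = -51)
s(k) = -43/5 + k/5 (s(k) = 8/5 + (k - 51)/5 = 8/5 + (-51 + k)/5 = 8/5 + (-51/5 + k/5) = -43/5 + k/5)
s(u(7))/4246 + 44112/(-42875) = (-43/5 + (⅕)*7)/4246 + 44112/(-42875) = (-43/5 + 7/5)*(1/4246) + 44112*(-1/42875) = -36/5*1/4246 - 44112/42875 = -18/10615 - 44112/42875 = -93804126/91023625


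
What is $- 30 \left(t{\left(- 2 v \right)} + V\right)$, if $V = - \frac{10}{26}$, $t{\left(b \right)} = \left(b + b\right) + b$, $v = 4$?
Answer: $\frac{9510}{13} \approx 731.54$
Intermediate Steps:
$t{\left(b \right)} = 3 b$ ($t{\left(b \right)} = 2 b + b = 3 b$)
$V = - \frac{5}{13}$ ($V = \left(-10\right) \frac{1}{26} = - \frac{5}{13} \approx -0.38462$)
$- 30 \left(t{\left(- 2 v \right)} + V\right) = - 30 \left(3 \left(\left(-2\right) 4\right) - \frac{5}{13}\right) = - 30 \left(3 \left(-8\right) - \frac{5}{13}\right) = - 30 \left(-24 - \frac{5}{13}\right) = \left(-30\right) \left(- \frac{317}{13}\right) = \frac{9510}{13}$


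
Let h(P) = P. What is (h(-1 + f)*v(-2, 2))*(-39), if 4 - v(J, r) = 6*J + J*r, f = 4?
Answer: -2340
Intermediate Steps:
v(J, r) = 4 - 6*J - J*r (v(J, r) = 4 - (6*J + J*r) = 4 + (-6*J - J*r) = 4 - 6*J - J*r)
(h(-1 + f)*v(-2, 2))*(-39) = ((-1 + 4)*(4 - 6*(-2) - 1*(-2)*2))*(-39) = (3*(4 + 12 + 4))*(-39) = (3*20)*(-39) = 60*(-39) = -2340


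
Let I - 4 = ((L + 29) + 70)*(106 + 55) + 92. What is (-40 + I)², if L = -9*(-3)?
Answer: 413796964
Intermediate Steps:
L = 27
I = 20382 (I = 4 + (((27 + 29) + 70)*(106 + 55) + 92) = 4 + ((56 + 70)*161 + 92) = 4 + (126*161 + 92) = 4 + (20286 + 92) = 4 + 20378 = 20382)
(-40 + I)² = (-40 + 20382)² = 20342² = 413796964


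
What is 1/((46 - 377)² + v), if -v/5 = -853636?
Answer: 1/4377741 ≈ 2.2843e-7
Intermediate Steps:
v = 4268180 (v = -5*(-853636) = 4268180)
1/((46 - 377)² + v) = 1/((46 - 377)² + 4268180) = 1/((-331)² + 4268180) = 1/(109561 + 4268180) = 1/4377741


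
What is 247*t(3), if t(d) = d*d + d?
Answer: 2964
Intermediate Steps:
t(d) = d + d² (t(d) = d² + d = d + d²)
247*t(3) = 247*(3*(1 + 3)) = 247*(3*4) = 247*12 = 2964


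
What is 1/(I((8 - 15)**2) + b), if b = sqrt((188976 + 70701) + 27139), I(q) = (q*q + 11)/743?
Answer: -448029/39582667060 + 552049*sqrt(17926)/39582667060 ≈ 0.0018560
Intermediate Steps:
I(q) = 11/743 + q**2/743 (I(q) = (q**2 + 11)*(1/743) = (11 + q**2)*(1/743) = 11/743 + q**2/743)
b = 4*sqrt(17926) (b = sqrt(259677 + 27139) = sqrt(286816) = 4*sqrt(17926) ≈ 535.55)
1/(I((8 - 15)**2) + b) = 1/((11/743 + ((8 - 15)**2)**2/743) + 4*sqrt(17926)) = 1/((11/743 + ((-7)**2)**2/743) + 4*sqrt(17926)) = 1/((11/743 + (1/743)*49**2) + 4*sqrt(17926)) = 1/((11/743 + (1/743)*2401) + 4*sqrt(17926)) = 1/((11/743 + 2401/743) + 4*sqrt(17926)) = 1/(2412/743 + 4*sqrt(17926))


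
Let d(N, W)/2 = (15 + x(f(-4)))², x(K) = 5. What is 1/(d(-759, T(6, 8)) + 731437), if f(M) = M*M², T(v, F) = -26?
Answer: 1/732237 ≈ 1.3657e-6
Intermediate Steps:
f(M) = M³
d(N, W) = 800 (d(N, W) = 2*(15 + 5)² = 2*20² = 2*400 = 800)
1/(d(-759, T(6, 8)) + 731437) = 1/(800 + 731437) = 1/732237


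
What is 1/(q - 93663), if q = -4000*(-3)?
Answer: -1/81663 ≈ -1.2245e-5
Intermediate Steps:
q = 12000
1/(q - 93663) = 1/(12000 - 93663) = 1/(-81663) = -1/81663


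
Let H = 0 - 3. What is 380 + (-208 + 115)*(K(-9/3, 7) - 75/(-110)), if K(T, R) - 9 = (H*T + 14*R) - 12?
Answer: -205819/22 ≈ -9355.4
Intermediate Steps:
H = -3
K(T, R) = -3 - 3*T + 14*R (K(T, R) = 9 + ((-3*T + 14*R) - 12) = 9 + (-12 - 3*T + 14*R) = -3 - 3*T + 14*R)
380 + (-208 + 115)*(K(-9/3, 7) - 75/(-110)) = 380 + (-208 + 115)*((-3 - (-27)/3 + 14*7) - 75/(-110)) = 380 - 93*((-3 - (-27)/3 + 98) - 75*(-1/110)) = 380 - 93*((-3 - 3*(-3) + 98) + 15/22) = 380 - 93*((-3 + 9 + 98) + 15/22) = 380 - 93*(104 + 15/22) = 380 - 93*2303/22 = 380 - 214179/22 = -205819/22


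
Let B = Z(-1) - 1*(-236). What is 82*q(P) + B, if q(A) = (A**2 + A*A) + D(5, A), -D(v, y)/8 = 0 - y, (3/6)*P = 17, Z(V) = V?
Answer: 212123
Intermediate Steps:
P = 34 (P = 2*17 = 34)
D(v, y) = 8*y (D(v, y) = -8*(0 - y) = -(-8)*y = 8*y)
B = 235 (B = -1 - 1*(-236) = -1 + 236 = 235)
q(A) = 2*A**2 + 8*A (q(A) = (A**2 + A*A) + 8*A = (A**2 + A**2) + 8*A = 2*A**2 + 8*A)
82*q(P) + B = 82*(2*34*(4 + 34)) + 235 = 82*(2*34*38) + 235 = 82*2584 + 235 = 211888 + 235 = 212123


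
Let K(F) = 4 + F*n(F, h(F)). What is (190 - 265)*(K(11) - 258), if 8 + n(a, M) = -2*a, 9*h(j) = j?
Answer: 43800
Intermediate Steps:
h(j) = j/9
n(a, M) = -8 - 2*a
K(F) = 4 + F*(-8 - 2*F)
(190 - 265)*(K(11) - 258) = (190 - 265)*((4 - 2*11*(4 + 11)) - 258) = -75*((4 - 2*11*15) - 258) = -75*((4 - 330) - 258) = -75*(-326 - 258) = -75*(-584) = 43800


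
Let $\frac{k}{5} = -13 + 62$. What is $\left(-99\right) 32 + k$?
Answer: $-2923$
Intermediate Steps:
$k = 245$ ($k = 5 \left(-13 + 62\right) = 5 \cdot 49 = 245$)
$\left(-99\right) 32 + k = \left(-99\right) 32 + 245 = -3168 + 245 = -2923$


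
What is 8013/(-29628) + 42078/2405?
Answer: 409138573/23751780 ≈ 17.226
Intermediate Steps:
8013/(-29628) + 42078/2405 = 8013*(-1/29628) + 42078*(1/2405) = -2671/9876 + 42078/2405 = 409138573/23751780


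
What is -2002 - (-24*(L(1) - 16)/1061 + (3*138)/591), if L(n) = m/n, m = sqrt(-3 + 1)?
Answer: -418674100/209017 + 24*I*sqrt(2)/1061 ≈ -2003.1 + 0.03199*I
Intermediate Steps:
m = I*sqrt(2) (m = sqrt(-2) = I*sqrt(2) ≈ 1.4142*I)
L(n) = I*sqrt(2)/n (L(n) = (I*sqrt(2))/n = I*sqrt(2)/n)
-2002 - (-24*(L(1) - 16)/1061 + (3*138)/591) = -2002 - (-24*(I*sqrt(2)/1 - 16)/1061 + (3*138)/591) = -2002 - (-24*(I*sqrt(2)*1 - 16)*(1/1061) + 414*(1/591)) = -2002 - (-24*(I*sqrt(2) - 16)*(1/1061) + 138/197) = -2002 - (-24*(-16 + I*sqrt(2))*(1/1061) + 138/197) = -2002 - ((384 - 24*I*sqrt(2))*(1/1061) + 138/197) = -2002 - ((384/1061 - 24*I*sqrt(2)/1061) + 138/197) = -2002 - (222066/209017 - 24*I*sqrt(2)/1061) = -2002 + (-222066/209017 + 24*I*sqrt(2)/1061) = -418674100/209017 + 24*I*sqrt(2)/1061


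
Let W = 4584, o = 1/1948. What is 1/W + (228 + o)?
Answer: 508990657/2232408 ≈ 228.00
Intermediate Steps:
o = 1/1948 ≈ 0.00051335
1/W + (228 + o) = 1/4584 + (228 + 1/1948) = 1/4584 + 444145/1948 = 508990657/2232408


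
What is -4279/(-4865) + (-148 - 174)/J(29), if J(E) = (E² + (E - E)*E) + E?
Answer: 43124/84651 ≈ 0.50943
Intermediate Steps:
J(E) = E + E² (J(E) = (E² + 0*E) + E = (E² + 0) + E = E² + E = E + E²)
-4279/(-4865) + (-148 - 174)/J(29) = -4279/(-4865) + (-148 - 174)/((29*(1 + 29))) = -4279*(-1/4865) - 322/(29*30) = 4279/4865 - 322/870 = 4279/4865 - 322*1/870 = 4279/4865 - 161/435 = 43124/84651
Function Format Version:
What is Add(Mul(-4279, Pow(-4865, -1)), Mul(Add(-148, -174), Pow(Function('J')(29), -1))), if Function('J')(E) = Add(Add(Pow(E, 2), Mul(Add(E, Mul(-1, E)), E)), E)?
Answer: Rational(43124, 84651) ≈ 0.50943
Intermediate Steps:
Function('J')(E) = Add(E, Pow(E, 2)) (Function('J')(E) = Add(Add(Pow(E, 2), Mul(0, E)), E) = Add(Add(Pow(E, 2), 0), E) = Add(Pow(E, 2), E) = Add(E, Pow(E, 2)))
Add(Mul(-4279, Pow(-4865, -1)), Mul(Add(-148, -174), Pow(Function('J')(29), -1))) = Add(Mul(-4279, Pow(-4865, -1)), Mul(Add(-148, -174), Pow(Mul(29, Add(1, 29)), -1))) = Add(Mul(-4279, Rational(-1, 4865)), Mul(-322, Pow(Mul(29, 30), -1))) = Add(Rational(4279, 4865), Mul(-322, Pow(870, -1))) = Add(Rational(4279, 4865), Mul(-322, Rational(1, 870))) = Add(Rational(4279, 4865), Rational(-161, 435)) = Rational(43124, 84651)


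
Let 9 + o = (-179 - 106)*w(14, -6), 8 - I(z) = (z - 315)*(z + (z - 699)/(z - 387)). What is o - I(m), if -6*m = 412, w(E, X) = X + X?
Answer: 358038752/12303 ≈ 29102.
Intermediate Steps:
w(E, X) = 2*X
m = -206/3 (m = -1/6*412 = -206/3 ≈ -68.667)
I(z) = 8 - (-315 + z)*(z + (-699 + z)/(-387 + z)) (I(z) = 8 - (z - 315)*(z + (z - 699)/(z - 387)) = 8 - (-315 + z)*(z + (-699 + z)/(-387 + z)))
o = 3411 (o = -9 + (-179 - 106)*(2*(-6)) = -9 - 285*(-12) = -9 + 3420 = 3411)
o - I(m) = 3411 - (-223281 - (-206/3)**3 - 120883*(-206/3) + 701*(-206/3)**2)/(-387 - 206/3) = 3411 - (-223281 - 1*(-8741816/27) + 24901898/3 + 701*(42436/9))/(-1367/3) = 3411 - (-3)*(-223281 + 8741816/27 + 24901898/3 + 29747636/9)/1367 = 3411 - (-3)*316073219/(1367*27) = 3411 - 1*(-316073219/12303) = 3411 + 316073219/12303 = 358038752/12303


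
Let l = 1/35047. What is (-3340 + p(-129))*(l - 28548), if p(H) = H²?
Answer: -13307939863255/35047 ≈ -3.7972e+8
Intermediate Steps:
l = 1/35047 ≈ 2.8533e-5
(-3340 + p(-129))*(l - 28548) = (-3340 + (-129)²)*(1/35047 - 28548) = (-3340 + 16641)*(-1000521755/35047) = 13301*(-1000521755/35047) = -13307939863255/35047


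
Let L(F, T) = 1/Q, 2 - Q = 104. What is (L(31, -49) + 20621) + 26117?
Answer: 4767275/102 ≈ 46738.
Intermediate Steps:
Q = -102 (Q = 2 - 1*104 = 2 - 104 = -102)
L(F, T) = -1/102 (L(F, T) = 1/(-102) = -1/102)
(L(31, -49) + 20621) + 26117 = (-1/102 + 20621) + 26117 = 2103341/102 + 26117 = 4767275/102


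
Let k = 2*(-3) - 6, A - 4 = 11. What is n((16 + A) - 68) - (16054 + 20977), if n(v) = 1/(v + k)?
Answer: -1814520/49 ≈ -37031.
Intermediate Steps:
A = 15 (A = 4 + 11 = 15)
k = -12 (k = -6 - 6 = -12)
n(v) = 1/(-12 + v) (n(v) = 1/(v - 12) = 1/(-12 + v))
n((16 + A) - 68) - (16054 + 20977) = 1/(-12 + ((16 + 15) - 68)) - (16054 + 20977) = 1/(-12 + (31 - 68)) - 1*37031 = 1/(-12 - 37) - 37031 = 1/(-49) - 37031 = -1/49 - 37031 = -1814520/49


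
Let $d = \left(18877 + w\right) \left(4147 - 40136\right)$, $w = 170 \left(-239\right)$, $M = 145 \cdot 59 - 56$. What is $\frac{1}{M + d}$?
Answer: $\frac{1}{782877216} \approx 1.2773 \cdot 10^{-9}$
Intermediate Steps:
$M = 8499$ ($M = 8555 - 56 = 8499$)
$w = -40630$
$d = 782868717$ ($d = \left(18877 - 40630\right) \left(4147 - 40136\right) = \left(-21753\right) \left(-35989\right) = 782868717$)
$\frac{1}{M + d} = \frac{1}{8499 + 782868717} = \frac{1}{782877216}$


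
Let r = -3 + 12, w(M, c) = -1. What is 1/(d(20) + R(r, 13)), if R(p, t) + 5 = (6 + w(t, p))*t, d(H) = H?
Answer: 1/80 ≈ 0.012500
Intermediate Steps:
r = 9
R(p, t) = -5 + 5*t (R(p, t) = -5 + (6 - 1)*t = -5 + 5*t)
1/(d(20) + R(r, 13)) = 1/(20 + (-5 + 5*13)) = 1/(20 + (-5 + 65)) = 1/(20 + 60) = 1/80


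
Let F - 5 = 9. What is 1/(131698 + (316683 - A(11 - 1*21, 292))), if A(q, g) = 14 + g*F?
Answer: 1/444279 ≈ 2.2508e-6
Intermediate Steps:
F = 14 (F = 5 + 9 = 14)
A(q, g) = 14 + 14*g (A(q, g) = 14 + g*14 = 14 + 14*g)
1/(131698 + (316683 - A(11 - 1*21, 292))) = 1/(131698 + (316683 - (14 + 14*292))) = 1/(131698 + (316683 - (14 + 4088))) = 1/(131698 + (316683 - 1*4102)) = 1/(131698 + (316683 - 4102)) = 1/(131698 + 312581) = 1/444279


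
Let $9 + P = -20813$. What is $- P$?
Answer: $20822$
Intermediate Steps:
$P = -20822$ ($P = -9 - 20813 = -20822$)
$- P = \left(-1\right) \left(-20822\right) = 20822$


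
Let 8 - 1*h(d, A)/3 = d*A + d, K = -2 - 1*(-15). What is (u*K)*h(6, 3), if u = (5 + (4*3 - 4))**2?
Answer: -105456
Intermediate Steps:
K = 13 (K = -2 + 15 = 13)
u = 169 (u = (5 + (12 - 4))**2 = (5 + 8)**2 = 13**2 = 169)
h(d, A) = 24 - 3*d - 3*A*d (h(d, A) = 24 - 3*(d*A + d) = 24 - 3*(A*d + d) = 24 - 3*(d + A*d) = 24 + (-3*d - 3*A*d) = 24 - 3*d - 3*A*d)
(u*K)*h(6, 3) = (169*13)*(24 - 3*6 - 3*3*6) = 2197*(24 - 18 - 54) = 2197*(-48) = -105456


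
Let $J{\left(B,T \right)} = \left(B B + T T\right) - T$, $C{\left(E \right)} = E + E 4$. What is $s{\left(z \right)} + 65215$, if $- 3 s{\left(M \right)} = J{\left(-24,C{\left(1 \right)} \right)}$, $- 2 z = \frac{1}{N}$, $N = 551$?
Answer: $\frac{195049}{3} \approx 65016.0$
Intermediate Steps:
$C{\left(E \right)} = 5 E$ ($C{\left(E \right)} = E + 4 E = 5 E$)
$J{\left(B,T \right)} = B^{2} + T^{2} - T$ ($J{\left(B,T \right)} = \left(B^{2} + T^{2}\right) - T = B^{2} + T^{2} - T$)
$z = - \frac{1}{1102}$ ($z = - \frac{1}{2 \cdot 551} = \left(- \frac{1}{2}\right) \frac{1}{551} = - \frac{1}{1102} \approx -0.00090744$)
$s{\left(M \right)} = - \frac{596}{3}$ ($s{\left(M \right)} = - \frac{\left(-24\right)^{2} + \left(5 \cdot 1\right)^{2} - 5 \cdot 1}{3} = - \frac{576 + 5^{2} - 5}{3} = - \frac{576 + 25 - 5}{3} = \left(- \frac{1}{3}\right) 596 = - \frac{596}{3}$)
$s{\left(z \right)} + 65215 = - \frac{596}{3} + 65215 = \frac{195049}{3}$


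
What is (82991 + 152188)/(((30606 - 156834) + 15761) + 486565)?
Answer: 78393/125366 ≈ 0.62531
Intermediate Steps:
(82991 + 152188)/(((30606 - 156834) + 15761) + 486565) = 235179/((-126228 + 15761) + 486565) = 235179/(-110467 + 486565) = 235179/376098 = 235179*(1/376098) = 78393/125366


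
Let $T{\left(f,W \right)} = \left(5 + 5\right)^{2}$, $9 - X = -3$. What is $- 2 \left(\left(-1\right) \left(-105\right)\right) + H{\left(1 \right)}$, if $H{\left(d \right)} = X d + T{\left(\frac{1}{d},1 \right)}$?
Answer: $-98$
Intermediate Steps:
$X = 12$ ($X = 9 - -3 = 9 + 3 = 12$)
$T{\left(f,W \right)} = 100$ ($T{\left(f,W \right)} = 10^{2} = 100$)
$H{\left(d \right)} = 100 + 12 d$ ($H{\left(d \right)} = 12 d + 100 = 100 + 12 d$)
$- 2 \left(\left(-1\right) \left(-105\right)\right) + H{\left(1 \right)} = - 2 \left(\left(-1\right) \left(-105\right)\right) + \left(100 + 12 \cdot 1\right) = \left(-2\right) 105 + \left(100 + 12\right) = -210 + 112 = -98$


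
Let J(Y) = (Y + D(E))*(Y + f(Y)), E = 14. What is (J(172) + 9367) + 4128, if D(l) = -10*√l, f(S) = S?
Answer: 72663 - 3440*√14 ≈ 59792.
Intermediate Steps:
J(Y) = 2*Y*(Y - 10*√14) (J(Y) = (Y - 10*√14)*(Y + Y) = (Y - 10*√14)*(2*Y) = 2*Y*(Y - 10*√14))
(J(172) + 9367) + 4128 = (2*172*(172 - 10*√14) + 9367) + 4128 = ((59168 - 3440*√14) + 9367) + 4128 = (68535 - 3440*√14) + 4128 = 72663 - 3440*√14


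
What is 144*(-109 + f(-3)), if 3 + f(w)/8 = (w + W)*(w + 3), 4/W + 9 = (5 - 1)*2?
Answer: -19152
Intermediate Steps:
W = -4 (W = 4/(-9 + (5 - 1)*2) = 4/(-9 + 4*2) = 4/(-9 + 8) = 4/(-1) = 4*(-1) = -4)
f(w) = -24 + 8*(-4 + w)*(3 + w) (f(w) = -24 + 8*((w - 4)*(w + 3)) = -24 + 8*((-4 + w)*(3 + w)) = -24 + 8*(-4 + w)*(3 + w))
144*(-109 + f(-3)) = 144*(-109 + (-120 - 8*(-3) + 8*(-3)**2)) = 144*(-109 + (-120 + 24 + 8*9)) = 144*(-109 + (-120 + 24 + 72)) = 144*(-109 - 24) = 144*(-133) = -19152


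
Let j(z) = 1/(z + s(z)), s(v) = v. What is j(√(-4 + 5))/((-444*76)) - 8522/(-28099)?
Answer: 575104637/1896345312 ≈ 0.30327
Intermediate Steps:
j(z) = 1/(2*z) (j(z) = 1/(z + z) = 1/(2*z))
j(√(-4 + 5))/((-444*76)) - 8522/(-28099) = (1/(2*(√(-4 + 5))))/((-444*76)) - 8522/(-28099) = (1/(2*(√1)))/(-33744) - 8522*(-1/28099) = ((½)/1)*(-1/33744) + 8522/28099 = ((½)*1)*(-1/33744) + 8522/28099 = (½)*(-1/33744) + 8522/28099 = -1/67488 + 8522/28099 = 575104637/1896345312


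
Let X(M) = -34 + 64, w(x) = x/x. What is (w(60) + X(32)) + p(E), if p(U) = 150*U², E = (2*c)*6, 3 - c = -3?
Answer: 777631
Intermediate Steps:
c = 6 (c = 3 - 1*(-3) = 3 + 3 = 6)
E = 72 (E = (2*6)*6 = 12*6 = 72)
w(x) = 1
X(M) = 30
(w(60) + X(32)) + p(E) = (1 + 30) + 150*72² = 31 + 150*5184 = 31 + 777600 = 777631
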